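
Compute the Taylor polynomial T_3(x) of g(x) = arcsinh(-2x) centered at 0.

4*x^3/3 - 2*x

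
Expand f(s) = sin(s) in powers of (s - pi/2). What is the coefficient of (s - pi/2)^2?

-1/2

Apply the Taylor formula c_k = f^(k)(a)/k!.
[(s - pi/2)^0] = 1;  [(s - pi/2)^1] = 0;  [(s - pi/2)^2] = -1/2.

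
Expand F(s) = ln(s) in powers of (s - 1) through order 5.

(s - 1)^5/5 - (s - 1)^4/4 + (s - 1)^3/3 - (s - 1)^2/2 + (s - 1)

Differentiate repeatedly and evaluate at the center.
F(1) = 0
F′(1) = 1
F′′(1) = -1
F′′′(1) = 2
F^(4)(1) = -6
F^(5)(1) = 24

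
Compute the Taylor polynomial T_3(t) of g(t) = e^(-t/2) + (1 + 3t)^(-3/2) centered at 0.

-709*t^3/12 + 17*t^2 - 5*t + 2

Combine the two series term by term.
g(0) = 2
g′(0) = -5
g′′(0) = 34
g′′′(0) = -709/2
Then c_k = g^(k)(0)/k! gives each Taylor coefficient.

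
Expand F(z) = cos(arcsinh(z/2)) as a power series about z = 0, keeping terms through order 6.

Substitute the inner expansion into the outer series and collect powers.
[z^0] = 1;  [z^1] = 0;  [z^2] = -1/8;  [z^3] = 0;  [z^4] = 5/384;  [z^5] = 0;  [z^6] = -17/9216.

-17*z^6/9216 + 5*z^4/384 - z^2/8 + 1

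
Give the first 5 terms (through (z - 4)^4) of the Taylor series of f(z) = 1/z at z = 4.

(z - 4)^4/1024 - (z - 4)^3/256 + (z - 4)^2/64 - (z - 4)/16 + 1/4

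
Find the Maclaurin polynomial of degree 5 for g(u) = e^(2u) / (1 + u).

Take the Cauchy product of the two expansions.
g(0) = 1
g′(0) = 1
g′′(0) = 2
g′′′(0) = 2
g^(4)(0) = 8
g^(5)(0) = -8
Then c_k = g^(k)(0)/k! gives each Taylor coefficient.

-u^5/15 + u^4/3 + u^3/3 + u^2 + u + 1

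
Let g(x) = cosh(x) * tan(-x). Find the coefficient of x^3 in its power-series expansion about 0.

-5/6

Multiply the two series term by term and collect like powers.
g(0) = 0
g′(0) = -1
g′′(0) = 0
g′′′(0) = -5
So c_3 = g′′′(0)/3! = -5/6.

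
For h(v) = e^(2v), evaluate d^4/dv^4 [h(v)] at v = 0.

The coefficient of v^4 in the expansion is 2/3, so h^(4)(0) = 4! * (2/3) = 16.

16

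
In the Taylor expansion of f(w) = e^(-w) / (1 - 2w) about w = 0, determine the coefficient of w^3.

29/6

Expand each factor separately, then convolve coefficients.
[w^0] = 1;  [w^1] = 1;  [w^2] = 5/2;  [w^3] = 29/6.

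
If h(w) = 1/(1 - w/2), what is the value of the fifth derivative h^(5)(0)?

The coefficient of w^5 in the expansion is 1/32, so h^(5)(0) = 5! * (1/32) = 15/4.

15/4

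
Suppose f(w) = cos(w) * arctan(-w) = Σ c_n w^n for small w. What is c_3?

5/6

Expand each factor separately, then convolve coefficients.
f(0) = 0
f′(0) = -1
f′′(0) = 0
f′′′(0) = 5
Then c_k = f^(k)(0)/k! gives each Taylor coefficient.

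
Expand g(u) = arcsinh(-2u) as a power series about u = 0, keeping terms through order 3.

4*u^3/3 - 2*u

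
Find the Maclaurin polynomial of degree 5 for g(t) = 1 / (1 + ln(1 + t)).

Expand as Σ (-1)^k u^k with u equal to the inner function's series.
g(0) = 1
g′(0) = -1
g′′(0) = 3
g′′′(0) = -14
g^(4)(0) = 88
g^(5)(0) = -694

-347*t^5/60 + 11*t^4/3 - 7*t^3/3 + 3*t^2/2 - t + 1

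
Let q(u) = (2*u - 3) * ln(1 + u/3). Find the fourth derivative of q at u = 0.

Multiply each power in the prefactor through the base expansion.
From the series, [u^4] q = 11/324; multiply by 4! = 24 to get 22/27.

22/27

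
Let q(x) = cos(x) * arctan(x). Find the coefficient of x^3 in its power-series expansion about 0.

-5/6

Expand each factor separately, then convolve coefficients.
q(0) = 0
q′(0) = 1
q′′(0) = 0
q′′′(0) = -5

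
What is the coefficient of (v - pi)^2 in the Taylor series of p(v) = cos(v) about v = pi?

1/2

p(pi) = -1
p′(pi) = 0
p′′(pi) = 1
So c_2 = p′′(pi)/2! = 1/2.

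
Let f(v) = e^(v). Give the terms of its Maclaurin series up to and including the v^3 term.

v^3/6 + v^2/2 + v + 1

Compute the successive derivatives at the expansion point and divide by k!.
f(0) = 1
f′(0) = 1
f′′(0) = 1
f′′′(0) = 1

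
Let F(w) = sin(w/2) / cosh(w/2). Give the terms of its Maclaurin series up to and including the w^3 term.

Divide the numerator series by the denominator series (power-series long division).
F(0) = 0
F′(0) = 1/2
F′′(0) = 0
F′′′(0) = -1/2

-w^3/12 + w/2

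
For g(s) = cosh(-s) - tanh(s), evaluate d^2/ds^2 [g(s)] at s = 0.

1

Add the two expansions coefficient-wise.
The coefficient of s^2 in the expansion is 1/2, so g′′(0) = 2! * (1/2) = 1.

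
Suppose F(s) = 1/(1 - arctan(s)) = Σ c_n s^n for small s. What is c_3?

Compose series: expand the inner function first, then feed it into the outer expansion.
F(0) = 1
F′(0) = 1
F′′(0) = 2
F′′′(0) = 4

2/3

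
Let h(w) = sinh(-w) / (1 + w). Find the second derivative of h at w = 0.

2

Take the Cauchy product of the two expansions.
From the series, [w^2] h = 1; multiply by 2! = 2 to get 2.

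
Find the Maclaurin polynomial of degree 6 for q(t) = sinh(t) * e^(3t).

Write out both Maclaurin series and multiply, keeping only the needed powers.
q(0) = 0
q′(0) = 1
q′′(0) = 6
q′′′(0) = 28
q^(4)(0) = 120
q^(5)(0) = 496
q^(6)(0) = 2016
Then c_k = q^(k)(0)/k! gives each Taylor coefficient.

14*t^6/5 + 62*t^5/15 + 5*t^4 + 14*t^3/3 + 3*t^2 + t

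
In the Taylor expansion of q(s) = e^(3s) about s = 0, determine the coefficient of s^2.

[s^0] = 1;  [s^1] = 3;  [s^2] = 9/2.

9/2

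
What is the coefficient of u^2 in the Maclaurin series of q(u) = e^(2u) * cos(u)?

Multiply the two series term by term and collect like powers.
q(0) = 1
q′(0) = 2
q′′(0) = 3
Dividing each by k! gives the coefficients c_0, ..., c_2.

3/2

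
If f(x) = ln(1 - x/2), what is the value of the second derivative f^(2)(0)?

-1/4

Use the known series and substitute for the argument.
The coefficient of x^2 in the expansion is -1/8, so f′′(0) = 2! * (-1/8) = -1/4.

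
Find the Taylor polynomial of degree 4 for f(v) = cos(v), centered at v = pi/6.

sqrt(3)*(v - pi/6)^4/48 + (v - pi/6)^3/12 - sqrt(3)*(v - pi/6)^2/4 - (v - pi/6)/2 + sqrt(3)/2

Compute the successive derivatives at the expansion point and divide by k!.
f(pi/6) = sqrt(3)/2
f′(pi/6) = -1/2
f′′(pi/6) = -sqrt(3)/2
f′′′(pi/6) = 1/2
f^(4)(pi/6) = sqrt(3)/2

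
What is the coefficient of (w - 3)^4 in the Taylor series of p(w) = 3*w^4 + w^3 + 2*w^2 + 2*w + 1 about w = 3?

3

p(3) = 295
p′(3) = 365
p′′(3) = 346
p′′′(3) = 222
p^(4)(3) = 72
Then c_k = p^(k)(3)/k! gives each Taylor coefficient.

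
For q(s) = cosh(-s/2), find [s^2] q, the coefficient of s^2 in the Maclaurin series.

1/8

Apply the Taylor formula c_k = f^(k)(a)/k!.
[s^0] = 1;  [s^1] = 0;  [s^2] = 1/8.
So c_2 = q′′(0)/2! = 1/8.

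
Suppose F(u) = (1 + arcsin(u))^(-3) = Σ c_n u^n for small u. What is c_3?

Compose series: expand the inner function first, then feed it into the outer expansion.
F(0) = 1
F′(0) = -3
F′′(0) = 12
F′′′(0) = -63
Dividing each by k! gives the coefficients c_0, ..., c_3.

-21/2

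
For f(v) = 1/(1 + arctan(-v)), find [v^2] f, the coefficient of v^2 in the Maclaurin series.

Substitute the inner expansion into the outer series and collect powers.
f(0) = 1
f′(0) = 1
f′′(0) = 2
Then c_k = f^(k)(0)/k! gives each Taylor coefficient.

1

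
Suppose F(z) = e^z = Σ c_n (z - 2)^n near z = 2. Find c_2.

[(z - 2)^0] = e^(2);  [(z - 2)^1] = e^(2);  [(z - 2)^2] = e^(2)/2.
So c_2 = F′′(2)/2! = e^(2)/2.

e^(2)/2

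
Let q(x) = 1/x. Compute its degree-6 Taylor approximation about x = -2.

-(x + 2)^6/128 - (x + 2)^5/64 - (x + 2)^4/32 - (x + 2)^3/16 - (x + 2)^2/8 - (x + 2)/4 - 1/2

q(-2) = -1/2
q′(-2) = -1/4
q′′(-2) = -1/4
q′′′(-2) = -3/8
q^(4)(-2) = -3/4
q^(5)(-2) = -15/8
q^(6)(-2) = -45/8
The Taylor polynomial is Σ q^(k)(-2)/k! · (x + 2)^k.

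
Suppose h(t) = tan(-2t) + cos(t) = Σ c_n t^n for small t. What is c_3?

-8/3

Expand each term separately and add.
h(0) = 1
h′(0) = -2
h′′(0) = -1
h′′′(0) = -16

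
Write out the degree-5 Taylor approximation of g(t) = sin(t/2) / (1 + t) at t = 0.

1841*t^5/3840 - 23*t^4/48 + 23*t^3/48 - t^2/2 + t/2

Write out both Maclaurin series and multiply, keeping only the needed powers.
g(0) = 0
g′(0) = 1/2
g′′(0) = -1
g′′′(0) = 23/8
g^(4)(0) = -23/2
g^(5)(0) = 1841/32
Then c_k = g^(k)(0)/k! gives each Taylor coefficient.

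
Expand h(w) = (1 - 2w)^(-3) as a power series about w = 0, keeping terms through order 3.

80*w^3 + 24*w^2 + 6*w + 1

Differentiate repeatedly and evaluate at the center.
h(0) = 1
h′(0) = 6
h′′(0) = 48
h′′′(0) = 480
Dividing each by k! gives the coefficients c_0, ..., c_3.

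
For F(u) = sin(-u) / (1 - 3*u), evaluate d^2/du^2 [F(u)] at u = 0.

Expand 1/(denominator) as a geometric series and multiply by the numerator's series.
From the series, [u^2] F = -3; multiply by 2! = 2 to get -6.

-6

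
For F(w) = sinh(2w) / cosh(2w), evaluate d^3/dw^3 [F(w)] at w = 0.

-16

Write the quotient as an unknown series and match coefficients against numerator = denominator · series.
The coefficient of w^3 in the expansion is -8/3, so F′′′(0) = 3! * (-8/3) = -16.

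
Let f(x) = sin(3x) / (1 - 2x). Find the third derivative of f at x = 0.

Write out both Maclaurin series and multiply, keeping only the needed powers.
The coefficient of x^3 in the expansion is 15/2, so f′′′(0) = 3! * (15/2) = 45.

45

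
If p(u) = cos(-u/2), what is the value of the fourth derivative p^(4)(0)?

From the series, [u^4] p = 1/384; multiply by 4! = 24 to get 1/16.

1/16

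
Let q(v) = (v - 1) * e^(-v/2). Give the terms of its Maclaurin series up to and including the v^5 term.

Distribute the polynomial across the series and collect like powers.
[v^0] = -1;  [v^1] = 3/2;  [v^2] = -5/8;  [v^3] = 7/48;  [v^4] = -3/128;  [v^5] = 11/3840.

11*v^5/3840 - 3*v^4/128 + 7*v^3/48 - 5*v^2/8 + 3*v/2 - 1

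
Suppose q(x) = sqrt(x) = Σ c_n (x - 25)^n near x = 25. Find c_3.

Differentiate repeatedly and evaluate at the center.
q(25) = 5
q′(25) = 1/10
q′′(25) = -1/500
q′′′(25) = 3/25000
So c_3 = q′′′(25)/3! = 1/50000.

1/50000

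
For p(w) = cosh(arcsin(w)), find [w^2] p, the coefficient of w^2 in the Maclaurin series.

1/2

Compose series: expand the inner function first, then feed it into the outer expansion.
p(0) = 1
p′(0) = 0
p′′(0) = 1
So c_2 = p′′(0)/2! = 1/2.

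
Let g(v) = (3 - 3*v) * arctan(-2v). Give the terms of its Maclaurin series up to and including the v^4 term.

-8*v^4 + 8*v^3 + 6*v^2 - 6*v

Multiply each power in the prefactor through the base expansion.
g(0) = 0
g′(0) = -6
g′′(0) = 12
g′′′(0) = 48
g^(4)(0) = -192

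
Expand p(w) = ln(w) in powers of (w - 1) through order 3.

(w - 1)^3/3 - (w - 1)^2/2 + (w - 1)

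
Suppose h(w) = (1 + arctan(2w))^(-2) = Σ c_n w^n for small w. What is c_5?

Plug the Maclaurin series of the inner function into that of the outer and collect terms.
[w^0] = 1;  [w^1] = -4;  [w^2] = 12;  [w^3] = -80/3;  [w^4] = 48;  [w^5] = -384/5.

-384/5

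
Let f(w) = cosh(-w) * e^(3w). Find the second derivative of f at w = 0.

Write out both Maclaurin series and multiply, keeping only the needed powers.
The coefficient of w^2 in the expansion is 5, so f′′(0) = 2! * (5) = 10.

10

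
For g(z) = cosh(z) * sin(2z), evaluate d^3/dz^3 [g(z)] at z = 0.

-2

Expand each factor separately, then convolve coefficients.
The coefficient of z^3 in the expansion is -1/3, so g′′′(0) = 3! * (-1/3) = -2.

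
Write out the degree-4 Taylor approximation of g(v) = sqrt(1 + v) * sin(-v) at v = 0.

v^4/48 + 7*v^3/24 - v^2/2 - v

Write out both Maclaurin series and multiply, keeping only the needed powers.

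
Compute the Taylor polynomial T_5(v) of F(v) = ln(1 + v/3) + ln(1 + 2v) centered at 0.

Expand each term separately and add.
F(0) = 0
F′(0) = 7/3
F′′(0) = -37/9
F′′′(0) = 434/27
F^(4)(0) = -2594/27
F^(5)(0) = 62216/81

7777*v^5/1215 - 1297*v^4/324 + 217*v^3/81 - 37*v^2/18 + 7*v/3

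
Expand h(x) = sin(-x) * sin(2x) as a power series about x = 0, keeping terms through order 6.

Expand each factor separately, then convolve coefficients.
[x^0] = 0;  [x^1] = 0;  [x^2] = -2;  [x^3] = 0;  [x^4] = 5/3;  [x^5] = 0;  [x^6] = -91/180.

-91*x^6/180 + 5*x^4/3 - 2*x^2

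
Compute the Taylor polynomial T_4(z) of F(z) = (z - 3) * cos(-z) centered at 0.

-z^4/8 - z^3/2 + 3*z^2/2 + z - 3

Shift and add copies of the series according to the polynomial's terms.
F(0) = -3
F′(0) = 1
F′′(0) = 3
F′′′(0) = -3
F^(4)(0) = -3
Then c_k = F^(k)(0)/k! gives each Taylor coefficient.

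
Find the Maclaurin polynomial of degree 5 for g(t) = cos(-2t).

g(0) = 1
g′(0) = 0
g′′(0) = -4
g′′′(0) = 0
g^(4)(0) = 16
g^(5)(0) = 0

2*t^4/3 - 2*t^2 + 1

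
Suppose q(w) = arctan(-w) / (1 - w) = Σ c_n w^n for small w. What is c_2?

-1

Expand each factor separately, then convolve coefficients.
q(0) = 0
q′(0) = -1
q′′(0) = -2
So c_2 = q′′(0)/2! = -1.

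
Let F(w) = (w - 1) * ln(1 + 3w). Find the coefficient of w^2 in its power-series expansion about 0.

Distribute the polynomial across the series and collect like powers.
F(0) = 0
F′(0) = -3
F′′(0) = 15
So c_2 = F′′(0)/2! = 15/2.

15/2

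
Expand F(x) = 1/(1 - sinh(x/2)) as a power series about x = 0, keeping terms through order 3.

Let u equal the inner series; expand the outer function in u and truncate.
F(0) = 1
F′(0) = 1/2
F′′(0) = 1/2
F′′′(0) = 7/8
Then c_k = F^(k)(0)/k! gives each Taylor coefficient.

7*x^3/48 + x^2/4 + x/2 + 1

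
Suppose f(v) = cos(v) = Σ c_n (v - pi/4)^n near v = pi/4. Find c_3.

sqrt(2)/12

[(v - pi/4)^0] = sqrt(2)/2;  [(v - pi/4)^1] = -sqrt(2)/2;  [(v - pi/4)^2] = -sqrt(2)/4;  [(v - pi/4)^3] = sqrt(2)/12.
So c_3 = f′′′(pi/4)/3! = sqrt(2)/12.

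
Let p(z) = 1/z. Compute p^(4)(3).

The coefficient of (z - 3)^4 in the expansion is 1/243, so p^(4)(3) = 4! * (1/243) = 8/81.

8/81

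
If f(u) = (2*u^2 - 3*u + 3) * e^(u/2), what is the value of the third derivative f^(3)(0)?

Distribute the polynomial across the series and collect like powers.
The coefficient of u^3 in the expansion is 11/16, so f′′′(0) = 3! * (11/16) = 33/8.

33/8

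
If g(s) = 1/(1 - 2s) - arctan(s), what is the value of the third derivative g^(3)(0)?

50

Add the two expansions coefficient-wise.
The coefficient of s^3 in the expansion is 25/3, so g′′′(0) = 3! * (25/3) = 50.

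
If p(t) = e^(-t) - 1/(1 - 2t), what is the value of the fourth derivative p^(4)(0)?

Combine the two series term by term.
From the series, [t^4] p = -383/24; multiply by 4! = 24 to get -383.

-383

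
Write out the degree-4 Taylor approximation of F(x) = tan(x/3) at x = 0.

[x^0] = 0;  [x^1] = 1/3;  [x^2] = 0;  [x^3] = 1/81;  [x^4] = 0.

x^3/81 + x/3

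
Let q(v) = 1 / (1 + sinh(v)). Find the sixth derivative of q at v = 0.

1232

Use the geometric series for the reciprocal, then substitute.
The coefficient of v^6 in the expansion is 77/45, so q^(6)(0) = 6! * (77/45) = 1232.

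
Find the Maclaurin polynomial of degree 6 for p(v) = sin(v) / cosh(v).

3*v^5/10 - 2*v^3/3 + v

Write the quotient as an unknown series and match coefficients against numerator = denominator · series.
p(0) = 0
p′(0) = 1
p′′(0) = 0
p′′′(0) = -4
p^(4)(0) = 0
p^(5)(0) = 36
p^(6)(0) = 0
Then c_k = p^(k)(0)/k! gives each Taylor coefficient.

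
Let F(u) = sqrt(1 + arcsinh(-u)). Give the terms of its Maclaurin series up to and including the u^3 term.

Substitute the inner expansion into the outer series and collect powers.
F(0) = 1
F′(0) = -1/2
F′′(0) = -1/4
F′′′(0) = 1/8
The Taylor polynomial is Σ F^(k)(0)/k! · u^k.

u^3/48 - u^2/8 - u/2 + 1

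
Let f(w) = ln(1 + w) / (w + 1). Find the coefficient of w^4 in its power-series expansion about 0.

Use 1/(1 - r) = Σ r^k on the denominator, then take the Cauchy product.
f(0) = 0
f′(0) = 1
f′′(0) = -3
f′′′(0) = 11
f^(4)(0) = -50
So c_4 = f^(4)(0)/4! = -25/12.

-25/12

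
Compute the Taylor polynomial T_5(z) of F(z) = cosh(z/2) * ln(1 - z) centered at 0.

-469*z^5/1920 - 5*z^4/16 - 11*z^3/24 - z^2/2 - z

Expand each factor separately, then convolve coefficients.
F(0) = 0
F′(0) = -1
F′′(0) = -1
F′′′(0) = -11/4
F^(4)(0) = -15/2
F^(5)(0) = -469/16
Then c_k = F^(k)(0)/k! gives each Taylor coefficient.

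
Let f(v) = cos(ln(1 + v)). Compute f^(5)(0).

Compose series: expand the inner function first, then feed it into the outer expansion.
The coefficient of v^5 in the expansion is 1/3, so f^(5)(0) = 5! * (1/3) = 40.

40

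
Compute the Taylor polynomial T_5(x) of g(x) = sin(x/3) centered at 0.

x^5/29160 - x^3/162 + x/3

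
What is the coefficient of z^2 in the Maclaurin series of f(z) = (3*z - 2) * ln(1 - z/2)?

Shift and add copies of the series according to the polynomial's terms.
f(0) = 0
f′(0) = 1
f′′(0) = -5/2
Then c_k = f^(k)(0)/k! gives each Taylor coefficient.

-5/4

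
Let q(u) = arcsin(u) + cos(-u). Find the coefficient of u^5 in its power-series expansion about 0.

Add the two expansions coefficient-wise.
q(0) = 1
q′(0) = 1
q′′(0) = -1
q′′′(0) = 1
q^(4)(0) = 1
q^(5)(0) = 9
Dividing each by k! gives the coefficients c_0, ..., c_5.

3/40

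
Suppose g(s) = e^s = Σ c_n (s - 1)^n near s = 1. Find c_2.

e/2

g(1) = e
g′(1) = e
g′′(1) = e
Dividing each by k! gives the coefficients c_0, ..., c_2.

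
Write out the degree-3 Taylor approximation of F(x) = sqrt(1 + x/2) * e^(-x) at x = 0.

Multiply the two series term by term and collect like powers.
F(0) = 1
F′(0) = -3/4
F′′(0) = 7/16
F′′′(0) = -1/64
Dividing each by k! gives the coefficients c_0, ..., c_3.

-x^3/384 + 7*x^2/32 - 3*x/4 + 1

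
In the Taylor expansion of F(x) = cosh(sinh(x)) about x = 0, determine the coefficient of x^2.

Plug the Maclaurin series of the inner function into that of the outer and collect terms.
F(0) = 1
F′(0) = 0
F′′(0) = 1
So c_2 = F′′(0)/2! = 1/2.

1/2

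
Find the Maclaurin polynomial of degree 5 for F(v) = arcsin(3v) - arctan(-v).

Expand each term separately and add.
F(0) = 0
F′(0) = 4
F′′(0) = 0
F′′′(0) = 25
F^(4)(0) = 0
F^(5)(0) = 2211

737*v^5/40 + 25*v^3/6 + 4*v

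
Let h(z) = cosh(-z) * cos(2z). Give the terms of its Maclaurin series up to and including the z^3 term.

Take the Cauchy product of the two expansions.
[z^0] = 1;  [z^1] = 0;  [z^2] = -3/2;  [z^3] = 0.

1 - 3*z^2/2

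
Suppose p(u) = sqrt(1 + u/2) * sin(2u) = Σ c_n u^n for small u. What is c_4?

-61/192

Take the Cauchy product of the two expansions.
So c_4 = p^(4)(0)/4! = -61/192.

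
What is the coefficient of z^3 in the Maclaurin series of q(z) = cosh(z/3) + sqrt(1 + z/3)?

1/432

Add the two expansions coefficient-wise.
q(0) = 2
q′(0) = 1/6
q′′(0) = 1/12
q′′′(0) = 1/72
Then c_k = q^(k)(0)/k! gives each Taylor coefficient.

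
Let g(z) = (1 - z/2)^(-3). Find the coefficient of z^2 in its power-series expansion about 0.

3/2

g(0) = 1
g′(0) = 3/2
g′′(0) = 3
The Taylor polynomial is Σ g^(k)(0)/k! · z^k.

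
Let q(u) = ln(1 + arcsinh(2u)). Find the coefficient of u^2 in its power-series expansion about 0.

-2

Substitute the inner expansion into the outer series and collect powers.
q(0) = 0
q′(0) = 2
q′′(0) = -4
So c_2 = q′′(0)/2! = -2.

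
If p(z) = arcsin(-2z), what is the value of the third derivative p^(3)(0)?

-8

The coefficient of z^3 in the expansion is -4/3, so p′′′(0) = 3! * (-4/3) = -8.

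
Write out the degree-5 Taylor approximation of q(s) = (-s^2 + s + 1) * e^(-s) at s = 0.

Distribute the polynomial across the series and collect like powers.
q(0) = 1
q′(0) = 0
q′′(0) = -3
q′′′(0) = 8
q^(4)(0) = -15
q^(5)(0) = 24

s^5/5 - 5*s^4/8 + 4*s^3/3 - 3*s^2/2 + 1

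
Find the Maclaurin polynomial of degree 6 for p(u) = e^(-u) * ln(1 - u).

-7*u^6/144 - 3*u^5/40 - u^3/3 + u^2/2 - u

Expand each factor separately, then convolve coefficients.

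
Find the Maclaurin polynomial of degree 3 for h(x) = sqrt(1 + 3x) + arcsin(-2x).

Combine the two series term by term.
h(0) = 1
h′(0) = -1/2
h′′(0) = -9/4
h′′′(0) = 17/8
Then c_k = h^(k)(0)/k! gives each Taylor coefficient.

17*x^3/48 - 9*x^2/8 - x/2 + 1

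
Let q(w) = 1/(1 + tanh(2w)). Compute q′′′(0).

Let u equal the inner series; expand the outer function in u and truncate.
From the series, [w^3] q = -16/3; multiply by 3! = 6 to get -32.

-32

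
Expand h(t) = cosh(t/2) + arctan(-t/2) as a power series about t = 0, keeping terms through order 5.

-t^5/160 + t^4/384 + t^3/24 + t^2/8 - t/2 + 1

Combine the two series term by term.
h(0) = 1
h′(0) = -1/2
h′′(0) = 1/4
h′′′(0) = 1/4
h^(4)(0) = 1/16
h^(5)(0) = -3/4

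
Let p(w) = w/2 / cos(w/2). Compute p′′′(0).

3/8

Divide the numerator series by the denominator series (power-series long division).
The coefficient of w^3 in the expansion is 1/16, so p′′′(0) = 3! * (1/16) = 3/8.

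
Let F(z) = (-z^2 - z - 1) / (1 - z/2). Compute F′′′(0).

-21/4

Distribute the polynomial across the series and collect like powers.
The coefficient of z^3 in the expansion is -7/8, so F′′′(0) = 3! * (-7/8) = -21/4.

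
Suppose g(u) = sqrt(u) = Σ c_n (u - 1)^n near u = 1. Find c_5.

g(1) = 1
g′(1) = 1/2
g′′(1) = -1/4
g′′′(1) = 3/8
g^(4)(1) = -15/16
g^(5)(1) = 105/32
Dividing each by k! gives the coefficients c_0, ..., c_5.

7/256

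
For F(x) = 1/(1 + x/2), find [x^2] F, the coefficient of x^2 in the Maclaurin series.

Compute the successive derivatives at the expansion point and divide by k!.
[x^0] = 1;  [x^1] = -1/2;  [x^2] = 1/4.

1/4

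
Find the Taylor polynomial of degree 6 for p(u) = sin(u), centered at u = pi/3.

p(pi/3) = sqrt(3)/2
p′(pi/3) = 1/2
p′′(pi/3) = -sqrt(3)/2
p′′′(pi/3) = -1/2
p^(4)(pi/3) = sqrt(3)/2
p^(5)(pi/3) = 1/2
p^(6)(pi/3) = -sqrt(3)/2

-sqrt(3)*(u - pi/3)^6/1440 + (u - pi/3)^5/240 + sqrt(3)*(u - pi/3)^4/48 - (u - pi/3)^3/12 - sqrt(3)*(u - pi/3)^2/4 + (u - pi/3)/2 + sqrt(3)/2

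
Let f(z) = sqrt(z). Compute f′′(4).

-1/32

The coefficient of (z - 4)^2 in the expansion is -1/64, so f′′(4) = 2! * (-1/64) = -1/32.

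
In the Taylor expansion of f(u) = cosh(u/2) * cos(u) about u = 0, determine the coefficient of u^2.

-3/8

Write out both Maclaurin series and multiply, keeping only the needed powers.
f(0) = 1
f′(0) = 0
f′′(0) = -3/4
So c_2 = f′′(0)/2! = -3/8.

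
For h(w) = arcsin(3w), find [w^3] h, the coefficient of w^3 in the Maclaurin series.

9/2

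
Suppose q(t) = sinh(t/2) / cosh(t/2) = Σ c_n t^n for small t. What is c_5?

1/240

Invert the denominator's series and multiply.
q(0) = 0
q′(0) = 1/2
q′′(0) = 0
q′′′(0) = -1/4
q^(4)(0) = 0
q^(5)(0) = 1/2
So c_5 = q^(5)(0)/5! = 1/240.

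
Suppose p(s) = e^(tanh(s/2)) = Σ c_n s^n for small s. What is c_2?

Let u equal the inner series; expand the outer function in u and truncate.

1/8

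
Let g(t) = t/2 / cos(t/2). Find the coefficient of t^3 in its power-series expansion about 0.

1/16

Write the quotient as an unknown series and match coefficients against numerator = denominator · series.
g(0) = 0
g′(0) = 1/2
g′′(0) = 0
g′′′(0) = 3/8
So c_3 = g′′′(0)/3! = 1/16.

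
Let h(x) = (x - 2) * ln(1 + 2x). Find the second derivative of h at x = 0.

12

Shift and add copies of the series according to the polynomial's terms.
From the series, [x^2] h = 6; multiply by 2! = 2 to get 12.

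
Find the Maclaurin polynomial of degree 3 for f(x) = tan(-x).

f(0) = 0
f′(0) = -1
f′′(0) = 0
f′′′(0) = -2
Then c_k = f^(k)(0)/k! gives each Taylor coefficient.

-x^3/3 - x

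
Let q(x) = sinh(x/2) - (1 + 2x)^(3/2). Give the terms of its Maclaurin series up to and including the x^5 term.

1441*x^5/3840 - 3*x^4/8 + 25*x^3/48 - 3*x^2/2 - 5*x/2 - 1

Add the two expansions coefficient-wise.
[x^0] = -1;  [x^1] = -5/2;  [x^2] = -3/2;  [x^3] = 25/48;  [x^4] = -3/8;  [x^5] = 1441/3840.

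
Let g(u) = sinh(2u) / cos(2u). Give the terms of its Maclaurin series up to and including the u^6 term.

Divide the numerator series by the denominator series (power-series long division).
g(0) = 0
g′(0) = 2
g′′(0) = 0
g′′′(0) = 32
g^(4)(0) = 0
g^(5)(0) = 1152
g^(6)(0) = 0
Then c_k = g^(k)(0)/k! gives each Taylor coefficient.

48*u^5/5 + 16*u^3/3 + 2*u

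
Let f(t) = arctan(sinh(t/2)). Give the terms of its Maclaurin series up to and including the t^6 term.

t^5/768 - t^3/48 + t/2

Plug the Maclaurin series of the inner function into that of the outer and collect terms.
f(0) = 0
f′(0) = 1/2
f′′(0) = 0
f′′′(0) = -1/8
f^(4)(0) = 0
f^(5)(0) = 5/32
f^(6)(0) = 0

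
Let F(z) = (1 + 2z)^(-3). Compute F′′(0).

From the series, [z^2] F = 24; multiply by 2! = 2 to get 48.

48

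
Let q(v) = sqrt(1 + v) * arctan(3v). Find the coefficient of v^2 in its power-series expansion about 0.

3/2

Multiply the two series term by term and collect like powers.
[v^0] = 0;  [v^1] = 3;  [v^2] = 3/2.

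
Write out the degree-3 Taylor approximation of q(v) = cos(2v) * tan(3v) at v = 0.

3*v^3 + 3*v

Write out both Maclaurin series and multiply, keeping only the needed powers.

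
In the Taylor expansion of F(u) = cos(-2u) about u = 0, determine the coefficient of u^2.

[u^0] = 1;  [u^1] = 0;  [u^2] = -2.
So c_2 = F′′(0)/2! = -2.

-2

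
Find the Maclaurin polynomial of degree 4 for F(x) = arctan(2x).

-8*x^3/3 + 2*x

Differentiate repeatedly and evaluate at the center.
[x^0] = 0;  [x^1] = 2;  [x^2] = 0;  [x^3] = -8/3;  [x^4] = 0.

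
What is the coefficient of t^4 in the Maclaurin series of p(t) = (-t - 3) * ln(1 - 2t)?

Distribute the polynomial across the series and collect like powers.
p(0) = 0
p′(0) = 6
p′′(0) = 16
p′′′(0) = 60
p^(4)(0) = 352
So c_4 = p^(4)(0)/4! = 44/3.

44/3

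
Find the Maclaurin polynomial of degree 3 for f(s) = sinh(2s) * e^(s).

Write out both Maclaurin series and multiply, keeping only the needed powers.

7*s^3/3 + 2*s^2 + 2*s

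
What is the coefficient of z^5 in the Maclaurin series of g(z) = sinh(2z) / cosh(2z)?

64/15

Divide the numerator series by the denominator series (power-series long division).
g(0) = 0
g′(0) = 2
g′′(0) = 0
g′′′(0) = -16
g^(4)(0) = 0
g^(5)(0) = 512
The Taylor polynomial is Σ g^(k)(0)/k! · z^k.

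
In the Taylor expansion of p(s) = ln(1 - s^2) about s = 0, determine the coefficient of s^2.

c_2 = p′′(0)/2! = -1.

-1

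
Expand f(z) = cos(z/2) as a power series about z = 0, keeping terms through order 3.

f(0) = 1
f′(0) = 0
f′′(0) = -1/4
f′′′(0) = 0

1 - z^2/8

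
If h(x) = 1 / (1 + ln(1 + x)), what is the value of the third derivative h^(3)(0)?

-14

Expand as Σ (-1)^k u^k with u equal to the inner function's series.
From the series, [x^3] h = -7/3; multiply by 3! = 6 to get -14.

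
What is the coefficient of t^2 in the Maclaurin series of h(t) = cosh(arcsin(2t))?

Let u equal the inner series; expand the outer function in u and truncate.

2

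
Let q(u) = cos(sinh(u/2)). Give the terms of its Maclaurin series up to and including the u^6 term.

Plug the Maclaurin series of the inner function into that of the outer and collect terms.
q(0) = 1
q′(0) = 0
q′′(0) = -1/4
q′′′(0) = 0
q^(4)(0) = -3/16
q^(5)(0) = 0
q^(6)(0) = 3/64

u^6/15360 - u^4/128 - u^2/8 + 1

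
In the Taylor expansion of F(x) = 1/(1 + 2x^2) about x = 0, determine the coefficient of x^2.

F(0) = 1
F′(0) = 0
F′′(0) = -4
So c_2 = F′′(0)/2! = -2.

-2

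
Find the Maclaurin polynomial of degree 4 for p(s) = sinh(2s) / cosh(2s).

Write the quotient as an unknown series and match coefficients against numerator = denominator · series.
p(0) = 0
p′(0) = 2
p′′(0) = 0
p′′′(0) = -16
p^(4)(0) = 0
The Taylor polynomial is Σ p^(k)(0)/k! · s^k.

-8*s^3/3 + 2*s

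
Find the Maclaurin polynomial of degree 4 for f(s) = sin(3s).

-9*s^3/2 + 3*s

[s^0] = 0;  [s^1] = 3;  [s^2] = 0;  [s^3] = -9/2;  [s^4] = 0.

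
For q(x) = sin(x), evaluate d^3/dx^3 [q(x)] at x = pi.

The coefficient of (x - pi)^3 in the expansion is 1/6, so q′′′(pi) = 3! * (1/6) = 1.

1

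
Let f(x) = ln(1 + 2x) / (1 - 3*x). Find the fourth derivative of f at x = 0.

Multiply the numerator's expansion by the denominator's geometric series.
From the series, [x^4] f = 40; multiply by 4! = 24 to get 960.

960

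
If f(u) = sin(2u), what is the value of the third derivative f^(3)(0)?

Compute the successive derivatives at the expansion point and divide by k!.
The coefficient of u^3 in the expansion is -4/3, so f′′′(0) = 3! * (-4/3) = -8.

-8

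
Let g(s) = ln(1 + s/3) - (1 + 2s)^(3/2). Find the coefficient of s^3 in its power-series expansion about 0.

83/162

Expand each term separately and add.
[s^0] = -1;  [s^1] = -8/3;  [s^2] = -14/9;  [s^3] = 83/162.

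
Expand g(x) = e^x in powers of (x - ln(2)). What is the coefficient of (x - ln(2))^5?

1/60

Use the known series and substitute for the argument.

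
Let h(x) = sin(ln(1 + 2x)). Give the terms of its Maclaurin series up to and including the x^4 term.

Plug the Maclaurin series of the inner function into that of the outer and collect terms.
h(0) = 0
h′(0) = 2
h′′(0) = -4
h′′′(0) = 8
h^(4)(0) = 0

4*x^3/3 - 2*x^2 + 2*x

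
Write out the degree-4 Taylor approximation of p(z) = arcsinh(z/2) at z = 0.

-z^3/48 + z/2

Use the known series and substitute for the argument.
p(0) = 0
p′(0) = 1/2
p′′(0) = 0
p′′′(0) = -1/8
p^(4)(0) = 0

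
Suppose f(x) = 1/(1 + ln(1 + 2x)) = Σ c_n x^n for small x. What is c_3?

-56/3

Compose series: expand the inner function first, then feed it into the outer expansion.
f(0) = 1
f′(0) = -2
f′′(0) = 12
f′′′(0) = -112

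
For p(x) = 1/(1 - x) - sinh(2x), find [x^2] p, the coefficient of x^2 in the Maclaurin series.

1

Expand each term separately and add.
[x^0] = 1;  [x^1] = -1;  [x^2] = 1.
So c_2 = p′′(0)/2! = 1.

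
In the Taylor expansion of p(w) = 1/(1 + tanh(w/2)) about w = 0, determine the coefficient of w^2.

1/4

Compose series: expand the inner function first, then feed it into the outer expansion.
p(0) = 1
p′(0) = -1/2
p′′(0) = 1/2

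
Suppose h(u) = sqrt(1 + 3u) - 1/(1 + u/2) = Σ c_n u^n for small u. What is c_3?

29/16

Combine the two series term by term.
[u^0] = 0;  [u^1] = 2;  [u^2] = -11/8;  [u^3] = 29/16.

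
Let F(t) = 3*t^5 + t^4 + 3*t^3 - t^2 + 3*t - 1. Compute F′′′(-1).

The coefficient of (t + 1)^3 in the expansion is 29, so F′′′(-1) = 3! * (29) = 174.

174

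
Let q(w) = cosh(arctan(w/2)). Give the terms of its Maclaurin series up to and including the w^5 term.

-7*w^4/384 + w^2/8 + 1

Let u equal the inner series; expand the outer function in u and truncate.
[w^0] = 1;  [w^1] = 0;  [w^2] = 1/8;  [w^3] = 0;  [w^4] = -7/384;  [w^5] = 0.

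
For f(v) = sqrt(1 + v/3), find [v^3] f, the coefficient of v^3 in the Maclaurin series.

[v^0] = 1;  [v^1] = 1/6;  [v^2] = -1/72;  [v^3] = 1/432.
So c_3 = f′′′(0)/3! = 1/432.

1/432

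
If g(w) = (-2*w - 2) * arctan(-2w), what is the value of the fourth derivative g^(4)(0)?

-128

Shift and add copies of the series according to the polynomial's terms.
The coefficient of w^4 in the expansion is -16/3, so g^(4)(0) = 4! * (-16/3) = -128.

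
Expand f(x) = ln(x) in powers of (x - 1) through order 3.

f(1) = 0
f′(1) = 1
f′′(1) = -1
f′′′(1) = 2

(x - 1)^3/3 - (x - 1)^2/2 + (x - 1)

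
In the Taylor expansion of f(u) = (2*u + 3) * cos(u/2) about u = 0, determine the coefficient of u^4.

Shift and add copies of the series according to the polynomial's terms.
f(0) = 3
f′(0) = 2
f′′(0) = -3/4
f′′′(0) = -3/2
f^(4)(0) = 3/16
Dividing each by k! gives the coefficients c_0, ..., c_4.

1/128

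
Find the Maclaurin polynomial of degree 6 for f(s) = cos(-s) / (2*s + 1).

40439*s^6/720 - 337*s^5/12 + 337*s^4/24 - 7*s^3 + 7*s^2/2 - 2*s + 1

Expand 1/(denominator) as a geometric series and multiply by the numerator's series.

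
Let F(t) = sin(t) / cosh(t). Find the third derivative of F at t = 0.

-4

Write the quotient as an unknown series and match coefficients against numerator = denominator · series.
From the series, [t^3] F = -2/3; multiply by 3! = 6 to get -4.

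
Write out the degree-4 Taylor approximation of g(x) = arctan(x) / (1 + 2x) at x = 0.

-22*x^4/3 + 11*x^3/3 - 2*x^2 + x

Take the Cauchy product of the two expansions.
g(0) = 0
g′(0) = 1
g′′(0) = -4
g′′′(0) = 22
g^(4)(0) = -176
Then c_k = g^(k)(0)/k! gives each Taylor coefficient.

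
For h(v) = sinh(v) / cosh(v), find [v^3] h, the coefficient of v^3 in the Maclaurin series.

Divide the numerator series by the denominator series (power-series long division).
h(0) = 0
h′(0) = 1
h′′(0) = 0
h′′′(0) = -2
Dividing each by k! gives the coefficients c_0, ..., c_3.

-1/3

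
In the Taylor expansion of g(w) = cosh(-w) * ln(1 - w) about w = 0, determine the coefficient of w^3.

Write out both Maclaurin series and multiply, keeping only the needed powers.
g(0) = 0
g′(0) = -1
g′′(0) = -1
g′′′(0) = -5

-5/6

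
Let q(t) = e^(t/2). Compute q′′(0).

The coefficient of t^2 in the expansion is 1/8, so q′′(0) = 2! * (1/8) = 1/4.

1/4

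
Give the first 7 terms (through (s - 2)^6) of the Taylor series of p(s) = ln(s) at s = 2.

Apply the Taylor formula c_k = f^(k)(a)/k!.

-(s - 2)^6/384 + (s - 2)^5/160 - (s - 2)^4/64 + (s - 2)^3/24 - (s - 2)^2/8 + (s - 2)/2 + ln(2)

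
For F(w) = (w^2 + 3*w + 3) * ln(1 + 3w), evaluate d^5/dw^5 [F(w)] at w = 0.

11286

Multiply each power in the prefactor through the base expansion.
From the series, [w^5] F = 1881/20; multiply by 5! = 120 to get 11286.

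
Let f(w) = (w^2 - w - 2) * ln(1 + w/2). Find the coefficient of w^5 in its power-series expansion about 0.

43/960

Distribute the polynomial across the series and collect like powers.
f(0) = 0
f′(0) = -1
f′′(0) = -1/2
f′′′(0) = 13/4
f^(4)(0) = -13/4
f^(5)(0) = 43/8
So c_5 = f^(5)(0)/5! = 43/960.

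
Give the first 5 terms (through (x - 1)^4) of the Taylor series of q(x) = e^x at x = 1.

e*(x - 1)^4/24 + e*(x - 1)^3/6 + e*(x - 1)^2/2 + e*(x - 1) + e

[(x - 1)^0] = e;  [(x - 1)^1] = e;  [(x - 1)^2] = e/2;  [(x - 1)^3] = e/6;  [(x - 1)^4] = e/24.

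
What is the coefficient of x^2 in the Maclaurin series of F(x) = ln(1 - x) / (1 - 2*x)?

Use 1/(1 - r) = Σ r^k on the denominator, then take the Cauchy product.
F(0) = 0
F′(0) = -1
F′′(0) = -5
So c_2 = F′′(0)/2! = -5/2.

-5/2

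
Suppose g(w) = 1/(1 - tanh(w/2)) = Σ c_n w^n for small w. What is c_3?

1/12

Plug the Maclaurin series of the inner function into that of the outer and collect terms.
g(0) = 1
g′(0) = 1/2
g′′(0) = 1/2
g′′′(0) = 1/2
The Taylor polynomial is Σ g^(k)(0)/k! · w^k.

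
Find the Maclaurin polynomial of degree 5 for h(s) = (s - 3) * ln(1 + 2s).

Shift and add copies of the series according to the polynomial's terms.
[s^0] = 0;  [s^1] = -6;  [s^2] = 8;  [s^3] = -10;  [s^4] = 44/3;  [s^5] = -116/5.

-116*s^5/5 + 44*s^4/3 - 10*s^3 + 8*s^2 - 6*s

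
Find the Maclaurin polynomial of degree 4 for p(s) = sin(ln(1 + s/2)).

Compose series: expand the inner function first, then feed it into the outer expansion.
p(0) = 0
p′(0) = 1/2
p′′(0) = -1/4
p′′′(0) = 1/8
p^(4)(0) = 0
The Taylor polynomial is Σ p^(k)(0)/k! · s^k.

s^3/48 - s^2/8 + s/2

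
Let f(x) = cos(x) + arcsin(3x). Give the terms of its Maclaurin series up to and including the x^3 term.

9*x^3/2 - x^2/2 + 3*x + 1

Add the two expansions coefficient-wise.
f(0) = 1
f′(0) = 3
f′′(0) = -1
f′′′(0) = 27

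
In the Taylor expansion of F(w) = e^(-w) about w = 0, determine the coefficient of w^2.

1/2

F(0) = 1
F′(0) = -1
F′′(0) = 1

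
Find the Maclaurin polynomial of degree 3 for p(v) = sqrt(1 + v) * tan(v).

5*v^3/24 + v^2/2 + v

Write out both Maclaurin series and multiply, keeping only the needed powers.
p(0) = 0
p′(0) = 1
p′′(0) = 1
p′′′(0) = 5/4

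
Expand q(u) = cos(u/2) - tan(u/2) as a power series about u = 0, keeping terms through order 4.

u^4/384 - u^3/24 - u^2/8 - u/2 + 1

Add the two expansions coefficient-wise.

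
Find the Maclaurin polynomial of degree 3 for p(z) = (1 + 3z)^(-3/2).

-945*z^3/16 + 135*z^2/8 - 9*z/2 + 1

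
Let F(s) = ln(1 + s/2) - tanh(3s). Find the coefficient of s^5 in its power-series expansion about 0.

Add the two expansions coefficient-wise.
So c_5 = F^(5)(0)/5! = -5183/160.

-5183/160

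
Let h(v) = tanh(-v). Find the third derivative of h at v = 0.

The coefficient of v^3 in the expansion is 1/3, so h′′′(0) = 3! * (1/3) = 2.

2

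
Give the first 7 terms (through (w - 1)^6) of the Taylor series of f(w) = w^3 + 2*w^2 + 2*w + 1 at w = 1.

(w - 1)^3 + 5*(w - 1)^2 + 9*(w - 1) + 6

f(1) = 6
f′(1) = 9
f′′(1) = 10
f′′′(1) = 6
f^(4)(1) = 0
f^(5)(1) = 0
f^(6)(1) = 0
The Taylor polynomial is Σ f^(k)(1)/k! · (w - 1)^k.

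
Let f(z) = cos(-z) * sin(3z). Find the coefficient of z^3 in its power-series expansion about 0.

-6

Multiply the two series term by term and collect like powers.
f(0) = 0
f′(0) = 3
f′′(0) = 0
f′′′(0) = -36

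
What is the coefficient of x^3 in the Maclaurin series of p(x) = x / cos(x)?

Divide the numerator series by the denominator series (power-series long division).
p(0) = 0
p′(0) = 1
p′′(0) = 0
p′′′(0) = 3

1/2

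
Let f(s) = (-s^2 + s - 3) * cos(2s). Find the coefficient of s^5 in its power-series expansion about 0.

Distribute the polynomial across the series and collect like powers.
f(0) = -3
f′(0) = 1
f′′(0) = 10
f′′′(0) = -12
f^(4)(0) = 0
f^(5)(0) = 80
The Taylor polynomial is Σ f^(k)(0)/k! · s^k.

2/3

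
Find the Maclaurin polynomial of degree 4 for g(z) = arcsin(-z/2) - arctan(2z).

Expand each term separately and add.
g(0) = 0
g′(0) = -5/2
g′′(0) = 0
g′′′(0) = 127/8
g^(4)(0) = 0

127*z^3/48 - 5*z/2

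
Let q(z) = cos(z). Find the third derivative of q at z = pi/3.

sqrt(3)/2

The coefficient of (z - pi/3)^3 in the expansion is sqrt(3)/12, so q′′′(pi/3) = 3! * (sqrt(3)/12) = sqrt(3)/2.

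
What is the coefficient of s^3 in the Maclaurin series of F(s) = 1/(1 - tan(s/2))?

1/6

Substitute the inner expansion into the outer series and collect powers.
[s^0] = 1;  [s^1] = 1/2;  [s^2] = 1/4;  [s^3] = 1/6.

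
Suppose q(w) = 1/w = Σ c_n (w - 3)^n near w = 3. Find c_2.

1/27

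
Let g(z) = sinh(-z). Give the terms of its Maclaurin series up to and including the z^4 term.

-z^3/6 - z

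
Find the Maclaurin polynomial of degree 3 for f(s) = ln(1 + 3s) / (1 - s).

15*s^3/2 - 3*s^2/2 + 3*s

Multiply the two series term by term and collect like powers.
[s^0] = 0;  [s^1] = 3;  [s^2] = -3/2;  [s^3] = 15/2.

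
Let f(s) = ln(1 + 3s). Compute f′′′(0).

54

From the series, [s^3] f = 9; multiply by 3! = 6 to get 54.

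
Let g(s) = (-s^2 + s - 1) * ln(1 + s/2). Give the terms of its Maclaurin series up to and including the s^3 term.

-2*s^3/3 + 5*s^2/8 - s/2

Shift and add copies of the series according to the polynomial's terms.
g(0) = 0
g′(0) = -1/2
g′′(0) = 5/4
g′′′(0) = -4
Then c_k = g^(k)(0)/k! gives each Taylor coefficient.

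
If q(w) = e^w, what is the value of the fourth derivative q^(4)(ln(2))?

The coefficient of (w - ln(2))^4 in the expansion is 1/12, so q^(4)(ln(2)) = 4! * (1/12) = 2.

2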